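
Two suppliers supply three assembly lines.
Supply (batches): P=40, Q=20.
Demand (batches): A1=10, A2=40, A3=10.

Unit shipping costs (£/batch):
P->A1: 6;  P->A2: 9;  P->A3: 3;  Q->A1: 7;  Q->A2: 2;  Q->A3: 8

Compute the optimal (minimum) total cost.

One minimum-cost allocation:
  P->A1: 10 × £6 = £60
  P->A2: 20 × £9 = £180
  P->A3: 10 × £3 = £30
  Q->A2: 20 × £2 = £40
Total = 60 + 180 + 30 + 40 = £310.
(Supply check: P ships 40; Q ships 20.)

310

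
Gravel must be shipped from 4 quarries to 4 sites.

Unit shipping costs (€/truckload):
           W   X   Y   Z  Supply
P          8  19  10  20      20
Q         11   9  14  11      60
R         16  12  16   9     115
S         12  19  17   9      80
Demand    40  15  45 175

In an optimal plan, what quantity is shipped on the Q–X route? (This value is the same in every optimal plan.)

Optimal shipments:
  P to Y: 20 × €10 = €200
  Q to W: 20 × €11 = €220
  Q to X: 15 × €9 = €135
  Q to Y: 25 × €14 = €350
  R to Z: 115 × €9 = €1035
  S to W: 20 × €12 = €240
  S to Z: 60 × €9 = €540
Total cost = €2720.
So Q→X carries 15 truckloads.

15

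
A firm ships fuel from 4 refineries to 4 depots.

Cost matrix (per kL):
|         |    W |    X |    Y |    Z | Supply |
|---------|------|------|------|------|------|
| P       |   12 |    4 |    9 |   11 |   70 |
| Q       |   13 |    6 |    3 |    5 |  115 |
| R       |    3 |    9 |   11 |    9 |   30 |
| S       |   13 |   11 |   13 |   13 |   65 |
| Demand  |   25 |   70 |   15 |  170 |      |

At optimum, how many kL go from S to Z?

The minimum-cost plan:
  P→X: 70 × 4 = 280
  Q→Y: 15 × 3 = 45
  Q→Z: 100 × 5 = 500
  R→W: 25 × 3 = 75
  R→Z: 5 × 9 = 45
  S→Z: 65 × 13 = 845
Total cost = 1790.
So S→Z carries 65 kL.

65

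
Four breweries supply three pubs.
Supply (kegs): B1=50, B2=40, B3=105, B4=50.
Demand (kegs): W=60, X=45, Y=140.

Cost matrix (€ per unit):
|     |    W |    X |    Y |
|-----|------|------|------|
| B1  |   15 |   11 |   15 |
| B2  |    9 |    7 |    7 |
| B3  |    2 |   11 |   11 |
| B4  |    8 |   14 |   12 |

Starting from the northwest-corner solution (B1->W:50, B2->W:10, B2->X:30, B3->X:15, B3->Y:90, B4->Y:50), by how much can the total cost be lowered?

740

Current plan cost = 50·15 + 10·9 + 30·7 + 15·11 + 90·11 + 50·12 = €2805.
Optimal plan:
  B1 to X: 45 × €11 = €495
  B1 to Y: 5 × €15 = €75
  B2 to Y: 40 × €7 = €280
  B3 to W: 60 × €2 = €120
  B3 to Y: 45 × €11 = €495
  B4 to Y: 50 × €12 = €600
Optimal cost = €2065.
Saving = 2805 − 2065 = €740.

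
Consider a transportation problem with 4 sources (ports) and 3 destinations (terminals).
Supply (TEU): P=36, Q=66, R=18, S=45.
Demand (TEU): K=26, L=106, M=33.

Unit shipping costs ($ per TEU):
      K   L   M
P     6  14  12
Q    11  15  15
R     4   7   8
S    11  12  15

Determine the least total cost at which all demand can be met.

One minimum-cost allocation:
  P->K: 26 TEU
  P->M: 10 TEU
  Q->L: 43 TEU
  Q->M: 23 TEU
  R->L: 18 TEU
  S->L: 45 TEU
Total cost = $1932.

1932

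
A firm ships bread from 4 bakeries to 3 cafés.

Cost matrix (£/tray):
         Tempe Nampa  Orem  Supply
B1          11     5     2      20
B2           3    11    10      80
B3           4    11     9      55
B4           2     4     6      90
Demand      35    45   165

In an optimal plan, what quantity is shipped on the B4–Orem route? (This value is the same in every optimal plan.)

Optimal shipments:
  B1->Orem: 20 × £2 = £40
  B2->Tempe: 35 × £3 = £105
  B2->Orem: 45 × £10 = £450
  B3->Orem: 55 × £9 = £495
  B4->Nampa: 45 × £4 = £180
  B4->Orem: 45 × £6 = £270
Total cost = £1540.
So B4→Orem carries 45 trays.

45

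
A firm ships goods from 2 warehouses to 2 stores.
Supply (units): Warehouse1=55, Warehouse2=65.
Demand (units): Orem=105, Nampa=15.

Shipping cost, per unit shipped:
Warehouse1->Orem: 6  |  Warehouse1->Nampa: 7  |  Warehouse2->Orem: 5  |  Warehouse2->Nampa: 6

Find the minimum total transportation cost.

670

Optimal allocation:
  Warehouse1–Orem: 40 units
  Warehouse1–Nampa: 15 units
  Warehouse2–Orem: 65 units
Total cost = 670.
(Supply check: Warehouse1 ships 55; Warehouse2 ships 65.)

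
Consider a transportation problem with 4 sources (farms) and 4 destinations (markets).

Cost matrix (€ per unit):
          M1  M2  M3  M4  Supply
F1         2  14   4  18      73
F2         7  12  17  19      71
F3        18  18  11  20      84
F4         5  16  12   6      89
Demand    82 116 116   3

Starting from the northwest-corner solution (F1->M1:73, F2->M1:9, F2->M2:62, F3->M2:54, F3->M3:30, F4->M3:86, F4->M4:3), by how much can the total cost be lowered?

Current plan cost = 73·2 + 9·7 + 62·12 + 54·18 + 30·11 + 86·12 + 3·6 = €3305.
Optimal plan:
  F1->M3: 73 × €4 = €292
  F2->M2: 71 × €12 = €852
  F3->M2: 41 × €18 = €738
  F3->M3: 43 × €11 = €473
  F4->M1: 82 × €5 = €410
  F4->M2: 4 × €16 = €64
  F4->M4: 3 × €6 = €18
Optimal cost = €2847.
Saving = 3305 − 2847 = €458.

458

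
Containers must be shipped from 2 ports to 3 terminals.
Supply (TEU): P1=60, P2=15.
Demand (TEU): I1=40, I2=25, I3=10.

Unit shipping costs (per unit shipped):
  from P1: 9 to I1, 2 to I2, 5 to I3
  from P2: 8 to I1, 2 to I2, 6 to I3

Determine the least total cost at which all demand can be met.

445

Optimal allocation:
  P1–I1: 25 × 9 = 225
  P1–I2: 25 × 2 = 50
  P1–I3: 10 × 5 = 50
  P2–I1: 15 × 8 = 120
Total = 225 + 50 + 50 + 120 = 445.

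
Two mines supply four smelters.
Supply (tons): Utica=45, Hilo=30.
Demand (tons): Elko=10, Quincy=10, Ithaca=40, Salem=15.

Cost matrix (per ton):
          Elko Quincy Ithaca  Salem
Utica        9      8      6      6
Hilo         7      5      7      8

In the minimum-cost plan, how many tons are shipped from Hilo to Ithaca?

10

Solving gives:
  Utica->Ithaca: 30 × 6 = 180
  Utica->Salem: 15 × 6 = 90
  Hilo->Elko: 10 × 7 = 70
  Hilo->Quincy: 10 × 5 = 50
  Hilo->Ithaca: 10 × 7 = 70
Total cost = 460.
So Hilo→Ithaca carries 10 tons.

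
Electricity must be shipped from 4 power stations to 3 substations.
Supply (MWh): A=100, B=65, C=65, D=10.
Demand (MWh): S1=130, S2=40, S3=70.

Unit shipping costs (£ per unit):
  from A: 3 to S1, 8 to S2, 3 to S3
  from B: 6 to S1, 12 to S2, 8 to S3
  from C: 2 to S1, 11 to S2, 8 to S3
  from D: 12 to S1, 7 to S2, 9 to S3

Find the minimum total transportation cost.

1040

Optimal allocation:
  A–S2: 30 MWh
  A–S3: 70 MWh
  B–S1: 65 MWh
  C–S1: 65 MWh
  D–S2: 10 MWh
Total cost = £1040.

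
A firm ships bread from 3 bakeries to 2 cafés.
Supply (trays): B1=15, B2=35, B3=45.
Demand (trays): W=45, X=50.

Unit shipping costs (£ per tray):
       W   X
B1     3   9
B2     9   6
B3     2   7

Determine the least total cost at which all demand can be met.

420

Optimal allocation:
  B1 to W: 15 × £3 = £45
  B2 to X: 35 × £6 = £210
  B3 to W: 30 × £2 = £60
  B3 to X: 15 × £7 = £105
Total = 45 + 210 + 60 + 105 = £420.
(Supply check: B1 ships 15; B2 ships 35; B3 ships 45.)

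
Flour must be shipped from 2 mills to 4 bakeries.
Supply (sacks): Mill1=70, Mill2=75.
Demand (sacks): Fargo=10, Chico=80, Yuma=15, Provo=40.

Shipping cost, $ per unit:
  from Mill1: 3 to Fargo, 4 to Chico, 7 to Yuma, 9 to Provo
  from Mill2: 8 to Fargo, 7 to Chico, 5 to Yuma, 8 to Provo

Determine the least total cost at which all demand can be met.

805

One minimum-cost allocation:
  Mill1→Fargo: 10 × $3 = $30
  Mill1→Chico: 60 × $4 = $240
  Mill2→Chico: 20 × $7 = $140
  Mill2→Yuma: 15 × $5 = $75
  Mill2→Provo: 40 × $8 = $320
Total = 30 + 240 + 140 + 75 + 320 = $805.
(Supply check: Mill1 ships 70; Mill2 ships 75.)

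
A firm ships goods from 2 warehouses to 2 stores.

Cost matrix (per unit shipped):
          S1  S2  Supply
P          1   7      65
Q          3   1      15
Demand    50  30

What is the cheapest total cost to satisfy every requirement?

A cheapest plan:
  P→S1: 50 × 1 = 50
  P→S2: 15 × 7 = 105
  Q→S2: 15 × 1 = 15
Total = 50 + 105 + 15 = 170.

170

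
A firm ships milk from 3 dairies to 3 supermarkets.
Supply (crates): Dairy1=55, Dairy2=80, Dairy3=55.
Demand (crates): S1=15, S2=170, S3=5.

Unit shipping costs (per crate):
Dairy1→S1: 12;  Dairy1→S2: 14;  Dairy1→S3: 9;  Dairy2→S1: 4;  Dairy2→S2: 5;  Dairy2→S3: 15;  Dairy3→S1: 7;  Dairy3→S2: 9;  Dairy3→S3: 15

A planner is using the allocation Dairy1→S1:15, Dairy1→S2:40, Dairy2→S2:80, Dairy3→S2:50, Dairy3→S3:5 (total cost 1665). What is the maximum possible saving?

Current plan cost = 15·12 + 40·14 + 80·5 + 50·9 + 5·15 = 1665.
Optimal plan:
  Dairy1–S2: 50 × 14 = 700
  Dairy1–S3: 5 × 9 = 45
  Dairy2–S2: 80 × 5 = 400
  Dairy3–S1: 15 × 7 = 105
  Dairy3–S2: 40 × 9 = 360
Optimal cost = 1610.
Saving = 1665 − 1610 = 55.

55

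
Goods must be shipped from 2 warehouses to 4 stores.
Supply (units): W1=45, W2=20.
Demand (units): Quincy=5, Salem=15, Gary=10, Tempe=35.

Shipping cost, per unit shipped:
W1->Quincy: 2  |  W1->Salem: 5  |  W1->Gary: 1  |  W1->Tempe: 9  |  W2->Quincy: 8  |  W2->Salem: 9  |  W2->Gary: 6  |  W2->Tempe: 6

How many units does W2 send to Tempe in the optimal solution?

Solving gives:
  W1 to Quincy: 5 × 2 = 10
  W1 to Salem: 15 × 5 = 75
  W1 to Gary: 10 × 1 = 10
  W1 to Tempe: 15 × 9 = 135
  W2 to Tempe: 20 × 6 = 120
Total cost = 350.
So W2→Tempe carries 20 units.

20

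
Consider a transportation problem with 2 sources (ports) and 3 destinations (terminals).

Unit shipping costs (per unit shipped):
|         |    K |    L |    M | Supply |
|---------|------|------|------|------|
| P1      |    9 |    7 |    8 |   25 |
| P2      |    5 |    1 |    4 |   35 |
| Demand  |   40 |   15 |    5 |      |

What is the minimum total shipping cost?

335

One minimum-cost allocation:
  P1 to K: 20 × 9 = 180
  P1 to M: 5 × 8 = 40
  P2 to K: 20 × 5 = 100
  P2 to L: 15 × 1 = 15
Total = 180 + 40 + 100 + 15 = 335.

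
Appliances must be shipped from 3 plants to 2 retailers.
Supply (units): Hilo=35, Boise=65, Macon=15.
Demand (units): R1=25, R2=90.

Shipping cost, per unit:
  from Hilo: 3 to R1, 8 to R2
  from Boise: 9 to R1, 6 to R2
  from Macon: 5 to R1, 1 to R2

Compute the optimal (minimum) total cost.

A cheapest plan:
  Hilo to R1: 25 × 3 = 75
  Hilo to R2: 10 × 8 = 80
  Boise to R2: 65 × 6 = 390
  Macon to R2: 15 × 1 = 15
Total = 75 + 80 + 390 + 15 = 560.

560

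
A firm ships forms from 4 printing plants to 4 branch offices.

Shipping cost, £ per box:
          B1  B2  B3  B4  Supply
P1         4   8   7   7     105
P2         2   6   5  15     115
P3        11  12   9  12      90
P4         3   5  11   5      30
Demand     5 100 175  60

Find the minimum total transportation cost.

2325

One minimum-cost allocation:
  P1 to B2: 45 × £8 = £360
  P1 to B4: 60 × £7 = £420
  P2 to B1: 5 × £2 = £10
  P2 to B2: 25 × £6 = £150
  P2 to B3: 85 × £5 = £425
  P3 to B3: 90 × £9 = £810
  P4 to B2: 30 × £5 = £150
Total = 360 + 420 + 10 + 150 + 425 + 810 + 150 = £2325.
(Supply check: P1 ships 105; P2 ships 115; P3 ships 90; P4 ships 30.)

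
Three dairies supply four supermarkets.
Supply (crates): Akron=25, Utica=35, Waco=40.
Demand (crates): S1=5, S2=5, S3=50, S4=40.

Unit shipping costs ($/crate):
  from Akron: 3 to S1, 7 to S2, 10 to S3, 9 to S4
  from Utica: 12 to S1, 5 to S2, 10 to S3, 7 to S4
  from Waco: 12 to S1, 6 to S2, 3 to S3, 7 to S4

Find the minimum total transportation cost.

560

A cheapest plan:
  Akron to S1: 5 × $3 = $15
  Akron to S2: 5 × $7 = $35
  Akron to S3: 10 × $10 = $100
  Akron to S4: 5 × $9 = $45
  Utica to S4: 35 × $7 = $245
  Waco to S3: 40 × $3 = $120
Total = 15 + 35 + 100 + 45 + 245 + 120 = $560.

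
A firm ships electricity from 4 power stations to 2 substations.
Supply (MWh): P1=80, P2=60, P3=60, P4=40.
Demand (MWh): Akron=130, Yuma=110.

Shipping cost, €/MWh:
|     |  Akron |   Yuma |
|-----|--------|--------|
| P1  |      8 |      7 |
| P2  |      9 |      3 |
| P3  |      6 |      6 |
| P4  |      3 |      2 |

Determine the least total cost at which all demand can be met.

1250

An optimal shipping plan:
  P1→Akron: 70 × €8 = €560
  P1→Yuma: 10 × €7 = €70
  P2→Yuma: 60 × €3 = €180
  P3→Akron: 60 × €6 = €360
  P4→Yuma: 40 × €2 = €80
Total = 560 + 70 + 180 + 360 + 80 = €1250.
(Supply check: P1 ships 80; P2 ships 60; P3 ships 60; P4 ships 40.)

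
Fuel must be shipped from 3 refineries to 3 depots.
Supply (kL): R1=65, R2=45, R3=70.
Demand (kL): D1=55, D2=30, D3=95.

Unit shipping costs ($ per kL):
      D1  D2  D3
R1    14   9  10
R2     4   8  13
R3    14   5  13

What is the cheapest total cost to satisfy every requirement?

1510

A cheapest plan:
  R1→D3: 65 × $10 = $650
  R2→D1: 45 × $4 = $180
  R3→D1: 10 × $14 = $140
  R3→D2: 30 × $5 = $150
  R3→D3: 30 × $13 = $390
Total = 650 + 180 + 140 + 150 + 390 = $1510.
(Supply check: R1 ships 65; R2 ships 45; R3 ships 70.)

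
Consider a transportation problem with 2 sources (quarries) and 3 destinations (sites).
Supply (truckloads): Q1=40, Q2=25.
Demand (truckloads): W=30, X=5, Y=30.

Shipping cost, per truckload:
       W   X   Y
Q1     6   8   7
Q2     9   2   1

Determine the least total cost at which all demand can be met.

A cheapest plan:
  Q1 to W: 30 × 6 = 180
  Q1 to X: 5 × 8 = 40
  Q1 to Y: 5 × 7 = 35
  Q2 to Y: 25 × 1 = 25
Total = 180 + 40 + 35 + 25 = 280.

280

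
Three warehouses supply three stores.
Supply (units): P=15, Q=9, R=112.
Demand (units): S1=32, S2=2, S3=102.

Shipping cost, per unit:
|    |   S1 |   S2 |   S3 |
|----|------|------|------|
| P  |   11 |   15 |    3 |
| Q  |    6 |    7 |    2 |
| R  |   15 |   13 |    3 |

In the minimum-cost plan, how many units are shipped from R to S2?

Solving gives:
  P→S1: 15 units
  Q→S1: 9 units
  R→S1: 8 units
  R→S2: 2 units
  R→S3: 102 units
Total cost = 671.
So R→S2 carries 2 units.

2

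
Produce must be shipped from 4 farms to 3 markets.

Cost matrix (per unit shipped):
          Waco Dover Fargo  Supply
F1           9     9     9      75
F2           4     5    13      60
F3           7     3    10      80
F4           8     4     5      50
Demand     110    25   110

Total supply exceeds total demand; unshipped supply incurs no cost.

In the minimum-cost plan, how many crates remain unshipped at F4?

0

An optimal plan:
  F1→Fargo: 60 crates
  F2→Waco: 60 crates
  F3→Waco: 50 crates
  F3→Dover: 25 crates
  F4→Fargo: 50 crates
Total cost = 1455.
F4 ships 50 of its 50, leaving 0.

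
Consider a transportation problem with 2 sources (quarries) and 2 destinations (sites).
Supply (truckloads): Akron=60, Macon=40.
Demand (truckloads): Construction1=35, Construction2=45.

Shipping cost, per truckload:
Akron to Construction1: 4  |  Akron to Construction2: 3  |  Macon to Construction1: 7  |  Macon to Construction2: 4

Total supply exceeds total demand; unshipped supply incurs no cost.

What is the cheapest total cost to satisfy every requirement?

295

One minimum-cost allocation:
  Akron–Construction1: 35 × 4 = 140
  Akron–Construction2: 25 × 3 = 75
  Macon–Construction2: 20 × 4 = 80
Total = 140 + 75 + 80 = 295.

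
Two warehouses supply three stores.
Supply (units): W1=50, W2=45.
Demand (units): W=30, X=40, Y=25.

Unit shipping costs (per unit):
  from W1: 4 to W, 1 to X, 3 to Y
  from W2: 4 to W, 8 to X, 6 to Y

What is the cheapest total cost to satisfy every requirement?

One minimum-cost allocation:
  W1–X: 40 × 1 = 40
  W1–Y: 10 × 3 = 30
  W2–W: 30 × 4 = 120
  W2–Y: 15 × 6 = 90
Total = 40 + 30 + 120 + 90 = 280.

280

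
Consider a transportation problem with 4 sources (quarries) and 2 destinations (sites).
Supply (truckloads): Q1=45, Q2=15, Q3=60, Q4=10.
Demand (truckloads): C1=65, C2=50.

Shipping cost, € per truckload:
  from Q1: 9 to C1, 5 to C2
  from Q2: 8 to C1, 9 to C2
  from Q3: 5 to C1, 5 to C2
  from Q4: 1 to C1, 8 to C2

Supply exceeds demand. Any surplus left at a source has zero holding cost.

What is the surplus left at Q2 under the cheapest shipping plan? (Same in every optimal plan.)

An optimal plan:
  Q1–C2: 45 × €5 = €225
  Q3–C1: 55 × €5 = €275
  Q3–C2: 5 × €5 = €25
  Q4–C1: 10 × €1 = €10
Total cost = €535.
Q2 ships 0 of its 15, leaving 15.

15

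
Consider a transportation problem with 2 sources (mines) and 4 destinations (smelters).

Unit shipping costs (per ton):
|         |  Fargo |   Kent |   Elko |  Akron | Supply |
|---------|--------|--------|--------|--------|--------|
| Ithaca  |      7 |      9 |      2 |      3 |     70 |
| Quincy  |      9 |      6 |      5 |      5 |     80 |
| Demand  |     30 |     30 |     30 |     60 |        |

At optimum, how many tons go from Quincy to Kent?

30

The minimum-cost plan:
  Ithaca–Fargo: 30 tons
  Ithaca–Elko: 30 tons
  Ithaca–Akron: 10 tons
  Quincy–Kent: 30 tons
  Quincy–Akron: 50 tons
Total cost = 730.
So Quincy→Kent carries 30 tons.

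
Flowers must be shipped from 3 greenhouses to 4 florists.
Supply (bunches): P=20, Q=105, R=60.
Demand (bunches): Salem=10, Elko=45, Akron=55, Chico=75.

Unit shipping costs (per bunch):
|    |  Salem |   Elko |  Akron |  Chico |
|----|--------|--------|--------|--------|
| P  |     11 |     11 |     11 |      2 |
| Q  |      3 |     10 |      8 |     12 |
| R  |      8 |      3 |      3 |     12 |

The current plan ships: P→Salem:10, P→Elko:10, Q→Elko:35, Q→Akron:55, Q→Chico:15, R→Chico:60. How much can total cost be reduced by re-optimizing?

Current plan cost = 10·11 + 10·11 + 35·10 + 55·8 + 15·12 + 60·12 = 1910.
Optimal plan:
  P to Chico: 20 × 2 = 40
  Q to Salem: 10 × 3 = 30
  Q to Akron: 40 × 8 = 320
  Q to Chico: 55 × 12 = 660
  R to Elko: 45 × 3 = 135
  R to Akron: 15 × 3 = 45
Optimal cost = 1230.
Saving = 1910 − 1230 = 680.

680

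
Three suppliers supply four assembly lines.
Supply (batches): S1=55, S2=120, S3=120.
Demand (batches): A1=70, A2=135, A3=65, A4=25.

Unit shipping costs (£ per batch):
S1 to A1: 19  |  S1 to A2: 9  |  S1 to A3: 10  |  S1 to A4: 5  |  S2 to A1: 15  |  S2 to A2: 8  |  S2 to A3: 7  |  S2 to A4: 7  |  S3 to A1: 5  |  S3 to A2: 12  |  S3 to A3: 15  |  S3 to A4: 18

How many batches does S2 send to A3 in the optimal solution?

65

Solving gives:
  S1→A2: 30 × £9 = £270
  S1→A4: 25 × £5 = £125
  S2→A2: 55 × £8 = £440
  S2→A3: 65 × £7 = £455
  S3→A1: 70 × £5 = £350
  S3→A2: 50 × £12 = £600
Total cost = £2240.
So S2→A3 carries 65 batches.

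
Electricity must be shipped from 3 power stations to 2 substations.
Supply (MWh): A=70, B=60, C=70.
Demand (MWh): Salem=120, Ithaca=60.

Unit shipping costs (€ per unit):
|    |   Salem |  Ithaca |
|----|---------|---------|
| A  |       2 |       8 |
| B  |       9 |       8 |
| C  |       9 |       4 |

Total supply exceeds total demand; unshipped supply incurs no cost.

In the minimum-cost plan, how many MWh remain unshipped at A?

0

An optimal plan:
  A→Salem: 70 × €2 = €140
  B→Salem: 40 × €9 = €360
  C→Salem: 10 × €9 = €90
  C→Ithaca: 60 × €4 = €240
Total cost = €830.
A ships 70 of its 70, leaving 0.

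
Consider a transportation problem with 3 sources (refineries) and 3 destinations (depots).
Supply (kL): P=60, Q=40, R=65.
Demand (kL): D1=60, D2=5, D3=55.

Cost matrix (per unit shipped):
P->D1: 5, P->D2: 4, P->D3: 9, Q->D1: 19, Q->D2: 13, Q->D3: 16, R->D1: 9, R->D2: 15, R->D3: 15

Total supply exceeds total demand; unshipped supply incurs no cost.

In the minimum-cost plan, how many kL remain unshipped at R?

An optimal plan:
  P→D2: 5 × 4 = 20
  P→D3: 55 × 9 = 495
  R→D1: 60 × 9 = 540
Total cost = 1055.
R ships 60 of its 65, leaving 5.

5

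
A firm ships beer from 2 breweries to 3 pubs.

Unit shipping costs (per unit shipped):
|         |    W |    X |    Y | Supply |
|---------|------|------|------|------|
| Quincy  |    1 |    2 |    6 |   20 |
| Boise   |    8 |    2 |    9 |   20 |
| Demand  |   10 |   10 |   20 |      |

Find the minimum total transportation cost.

180

An optimal shipping plan:
  Quincy->W: 10 × 1 = 10
  Quincy->Y: 10 × 6 = 60
  Boise->X: 10 × 2 = 20
  Boise->Y: 10 × 9 = 90
Total = 10 + 60 + 20 + 90 = 180.
(Supply check: Quincy ships 20; Boise ships 20.)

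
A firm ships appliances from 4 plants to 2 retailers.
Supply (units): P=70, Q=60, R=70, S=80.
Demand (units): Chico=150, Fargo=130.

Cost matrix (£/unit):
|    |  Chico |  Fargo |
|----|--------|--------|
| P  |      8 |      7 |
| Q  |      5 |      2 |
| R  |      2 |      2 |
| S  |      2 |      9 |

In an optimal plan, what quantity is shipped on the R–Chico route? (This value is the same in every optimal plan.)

Optimal shipments:
  P to Fargo: 70 × £7 = £490
  Q to Fargo: 60 × £2 = £120
  R to Chico: 70 × £2 = £140
  S to Chico: 80 × £2 = £160
Total cost = £910.
So R→Chico carries 70 units.

70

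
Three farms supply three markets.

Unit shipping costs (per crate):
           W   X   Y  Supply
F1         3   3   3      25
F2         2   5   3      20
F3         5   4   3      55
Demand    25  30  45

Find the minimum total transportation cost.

290

One minimum-cost allocation:
  F1–W: 5 × 3 = 15
  F1–X: 20 × 3 = 60
  F2–W: 20 × 2 = 40
  F3–X: 10 × 4 = 40
  F3–Y: 45 × 3 = 135
Total = 15 + 60 + 40 + 40 + 135 = 290.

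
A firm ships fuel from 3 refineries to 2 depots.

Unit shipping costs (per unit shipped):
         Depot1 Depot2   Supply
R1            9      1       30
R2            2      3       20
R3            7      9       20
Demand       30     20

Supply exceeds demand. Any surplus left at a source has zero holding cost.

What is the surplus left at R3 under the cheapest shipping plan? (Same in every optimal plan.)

10

Minimum-cost shipments:
  R1→Depot2: 20 × 1 = 20
  R2→Depot1: 20 × 2 = 40
  R3→Depot1: 10 × 7 = 70
Total cost = 130.
R3 ships 10 of its 20, leaving 10.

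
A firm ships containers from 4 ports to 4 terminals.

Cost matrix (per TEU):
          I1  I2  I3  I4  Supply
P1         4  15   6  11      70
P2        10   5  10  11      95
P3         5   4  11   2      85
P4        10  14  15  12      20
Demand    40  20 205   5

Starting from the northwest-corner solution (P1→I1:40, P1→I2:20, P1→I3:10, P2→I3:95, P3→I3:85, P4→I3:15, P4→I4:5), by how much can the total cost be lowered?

510

Current plan cost = 40·4 + 20·15 + 10·6 + 95·10 + 85·11 + 15·15 + 5·12 = 2690.
Optimal plan:
  P1–I3: 70 × 6 = 420
  P2–I3: 95 × 10 = 950
  P3–I1: 40 × 5 = 200
  P3–I2: 20 × 4 = 80
  P3–I3: 20 × 11 = 220
  P3–I4: 5 × 2 = 10
  P4–I3: 20 × 15 = 300
Optimal cost = 2180.
Saving = 2690 − 2180 = 510.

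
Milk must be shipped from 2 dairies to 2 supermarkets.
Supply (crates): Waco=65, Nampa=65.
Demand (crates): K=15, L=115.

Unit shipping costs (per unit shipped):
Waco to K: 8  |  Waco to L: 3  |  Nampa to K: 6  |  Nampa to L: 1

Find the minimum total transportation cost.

Optimal allocation:
  Waco→L: 65 × 3 = 195
  Nampa→K: 15 × 6 = 90
  Nampa→L: 50 × 1 = 50
Total = 195 + 90 + 50 = 335.
(Supply check: Waco ships 65; Nampa ships 65.)

335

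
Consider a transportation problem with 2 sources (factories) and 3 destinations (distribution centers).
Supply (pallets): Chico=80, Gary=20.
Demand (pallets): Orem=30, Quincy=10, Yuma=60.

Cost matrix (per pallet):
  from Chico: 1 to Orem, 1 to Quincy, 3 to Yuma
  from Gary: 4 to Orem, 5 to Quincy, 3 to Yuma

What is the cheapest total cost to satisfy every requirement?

One minimum-cost allocation:
  Chico to Orem: 30 pallets
  Chico to Quincy: 10 pallets
  Chico to Yuma: 40 pallets
  Gary to Yuma: 20 pallets
Total cost = 220.

220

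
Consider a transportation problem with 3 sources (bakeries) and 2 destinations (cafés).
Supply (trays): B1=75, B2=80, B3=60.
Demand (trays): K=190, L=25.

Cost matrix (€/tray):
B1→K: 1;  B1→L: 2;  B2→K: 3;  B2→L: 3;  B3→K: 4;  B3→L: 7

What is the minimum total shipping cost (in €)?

555

An optimal shipping plan:
  B1→K: 75 × €1 = €75
  B2→K: 55 × €3 = €165
  B2→L: 25 × €3 = €75
  B3→K: 60 × €4 = €240
Total = 75 + 165 + 75 + 240 = €555.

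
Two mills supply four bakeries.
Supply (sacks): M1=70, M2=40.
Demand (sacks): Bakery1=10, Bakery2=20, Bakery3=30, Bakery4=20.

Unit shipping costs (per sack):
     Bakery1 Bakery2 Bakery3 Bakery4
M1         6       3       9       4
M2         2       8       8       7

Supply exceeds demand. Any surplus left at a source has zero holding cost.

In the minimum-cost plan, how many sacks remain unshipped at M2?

0

Minimum-cost shipments:
  M1 to Bakery2: 20 × 3 = 60
  M1 to Bakery4: 20 × 4 = 80
  M2 to Bakery1: 10 × 2 = 20
  M2 to Bakery3: 30 × 8 = 240
Total cost = 400.
M2 ships 40 of its 40, leaving 0.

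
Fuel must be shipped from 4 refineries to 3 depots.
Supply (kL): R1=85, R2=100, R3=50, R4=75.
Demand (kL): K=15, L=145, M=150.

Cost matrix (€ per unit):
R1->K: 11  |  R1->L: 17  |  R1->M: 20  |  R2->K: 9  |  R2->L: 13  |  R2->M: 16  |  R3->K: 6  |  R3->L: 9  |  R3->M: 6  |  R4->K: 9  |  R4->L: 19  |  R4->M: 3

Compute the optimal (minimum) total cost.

An optimal shipping plan:
  R1–K: 15 × €11 = €165
  R1–L: 70 × €17 = €1190
  R2–L: 75 × €13 = €975
  R2–M: 25 × €16 = €400
  R3–M: 50 × €6 = €300
  R4–M: 75 × €3 = €225
Total = 165 + 1190 + 975 + 400 + 300 + 225 = €3255.

3255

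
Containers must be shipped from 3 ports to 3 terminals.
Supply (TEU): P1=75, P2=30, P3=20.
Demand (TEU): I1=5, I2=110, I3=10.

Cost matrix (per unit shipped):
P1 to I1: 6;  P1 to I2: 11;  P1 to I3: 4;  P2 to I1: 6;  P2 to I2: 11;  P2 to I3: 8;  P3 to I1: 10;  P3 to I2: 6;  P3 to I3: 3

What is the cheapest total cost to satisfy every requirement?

An optimal shipping plan:
  P1->I2: 65 × 11 = 715
  P1->I3: 10 × 4 = 40
  P2->I1: 5 × 6 = 30
  P2->I2: 25 × 11 = 275
  P3->I2: 20 × 6 = 120
Total = 715 + 40 + 30 + 275 + 120 = 1180.
(Supply check: P1 ships 75; P2 ships 30; P3 ships 20.)

1180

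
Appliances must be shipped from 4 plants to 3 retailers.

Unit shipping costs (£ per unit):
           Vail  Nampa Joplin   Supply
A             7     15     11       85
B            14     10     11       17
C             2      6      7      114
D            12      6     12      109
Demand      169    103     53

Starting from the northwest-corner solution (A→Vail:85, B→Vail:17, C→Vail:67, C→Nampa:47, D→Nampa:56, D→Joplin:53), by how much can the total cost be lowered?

Current plan cost = 85·7 + 17·14 + 67·2 + 47·6 + 56·6 + 53·12 = £2221.
Optimal plan:
  A–Vail: 55 × £7 = £385
  A–Joplin: 30 × £11 = £330
  B–Joplin: 17 × £11 = £187
  C–Vail: 114 × £2 = £228
  D–Nampa: 103 × £6 = £618
  D–Joplin: 6 × £12 = £72
Optimal cost = £1820.
Saving = 2221 − 1820 = £401.

401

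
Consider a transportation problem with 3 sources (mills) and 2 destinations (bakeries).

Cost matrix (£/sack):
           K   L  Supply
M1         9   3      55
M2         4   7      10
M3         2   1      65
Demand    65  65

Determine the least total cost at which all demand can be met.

A cheapest plan:
  M1–L: 55 × £3 = £165
  M2–K: 10 × £4 = £40
  M3–K: 55 × £2 = £110
  M3–L: 10 × £1 = £10
Total = 165 + 40 + 110 + 10 = £325.

325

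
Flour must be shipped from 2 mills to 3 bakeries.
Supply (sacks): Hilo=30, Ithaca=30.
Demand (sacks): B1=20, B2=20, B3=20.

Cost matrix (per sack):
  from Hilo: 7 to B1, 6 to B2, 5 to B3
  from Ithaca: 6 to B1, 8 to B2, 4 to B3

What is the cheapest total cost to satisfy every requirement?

330

A cheapest plan:
  Hilo to B1: 10 × 7 = 70
  Hilo to B2: 20 × 6 = 120
  Ithaca to B1: 10 × 6 = 60
  Ithaca to B3: 20 × 4 = 80
Total = 70 + 120 + 60 + 80 = 330.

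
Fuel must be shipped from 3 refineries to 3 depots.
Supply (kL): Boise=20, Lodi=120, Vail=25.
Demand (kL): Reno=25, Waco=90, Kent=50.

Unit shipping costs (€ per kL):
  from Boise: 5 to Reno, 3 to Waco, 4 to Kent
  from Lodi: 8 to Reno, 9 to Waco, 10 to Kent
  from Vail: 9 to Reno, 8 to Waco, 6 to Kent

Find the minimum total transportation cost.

1290

An optimal shipping plan:
  Boise to Kent: 20 kL
  Lodi to Reno: 25 kL
  Lodi to Waco: 90 kL
  Lodi to Kent: 5 kL
  Vail to Kent: 25 kL
Total cost = €1290.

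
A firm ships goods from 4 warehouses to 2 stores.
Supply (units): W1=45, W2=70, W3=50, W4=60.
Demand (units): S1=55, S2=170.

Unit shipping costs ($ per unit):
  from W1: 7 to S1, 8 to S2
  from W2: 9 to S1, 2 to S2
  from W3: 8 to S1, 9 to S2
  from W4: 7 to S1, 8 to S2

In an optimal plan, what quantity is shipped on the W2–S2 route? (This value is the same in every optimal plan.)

Optimal shipments:
  W1->S2: 45 × $8 = $360
  W2->S2: 70 × $2 = $140
  W3->S2: 50 × $9 = $450
  W4->S1: 55 × $7 = $385
  W4->S2: 5 × $8 = $40
Total cost = $1375.
So W2→S2 carries 70 units.

70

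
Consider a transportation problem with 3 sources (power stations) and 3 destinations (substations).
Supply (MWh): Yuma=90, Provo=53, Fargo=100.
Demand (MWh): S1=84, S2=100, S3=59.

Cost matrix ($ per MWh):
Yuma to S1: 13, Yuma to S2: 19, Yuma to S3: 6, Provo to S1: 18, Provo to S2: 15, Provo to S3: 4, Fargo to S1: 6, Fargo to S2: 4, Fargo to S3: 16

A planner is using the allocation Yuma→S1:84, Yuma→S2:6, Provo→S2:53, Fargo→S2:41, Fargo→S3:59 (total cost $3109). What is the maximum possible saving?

1369

Current plan cost = 84·13 + 6·19 + 53·15 + 41·4 + 59·16 = $3109.
Optimal plan:
  Yuma to S1: 84 MWh
  Yuma to S3: 6 MWh
  Provo to S3: 53 MWh
  Fargo to S2: 100 MWh
Optimal cost = $1740.
Saving = 3109 − 1740 = $1369.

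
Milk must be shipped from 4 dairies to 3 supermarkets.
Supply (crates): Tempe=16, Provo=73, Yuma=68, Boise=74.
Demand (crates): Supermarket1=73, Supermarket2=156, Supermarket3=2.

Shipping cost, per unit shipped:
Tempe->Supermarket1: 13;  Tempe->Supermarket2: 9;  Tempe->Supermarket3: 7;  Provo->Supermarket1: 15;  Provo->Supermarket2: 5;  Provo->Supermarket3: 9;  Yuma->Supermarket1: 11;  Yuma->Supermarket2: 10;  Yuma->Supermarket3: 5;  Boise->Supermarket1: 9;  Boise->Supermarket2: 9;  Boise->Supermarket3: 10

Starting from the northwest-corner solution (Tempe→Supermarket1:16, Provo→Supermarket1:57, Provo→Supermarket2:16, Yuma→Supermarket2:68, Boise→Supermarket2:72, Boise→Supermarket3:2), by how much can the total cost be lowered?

646

Current plan cost = 16·13 + 57·15 + 16·5 + 68·10 + 72·9 + 2·10 = 2491.
Optimal plan:
  Tempe–Supermarket2: 16 crates
  Provo–Supermarket2: 73 crates
  Yuma–Supermarket2: 66 crates
  Yuma–Supermarket3: 2 crates
  Boise–Supermarket1: 73 crates
  Boise–Supermarket2: 1 crates
Optimal cost = 1845.
Saving = 2491 − 1845 = 646.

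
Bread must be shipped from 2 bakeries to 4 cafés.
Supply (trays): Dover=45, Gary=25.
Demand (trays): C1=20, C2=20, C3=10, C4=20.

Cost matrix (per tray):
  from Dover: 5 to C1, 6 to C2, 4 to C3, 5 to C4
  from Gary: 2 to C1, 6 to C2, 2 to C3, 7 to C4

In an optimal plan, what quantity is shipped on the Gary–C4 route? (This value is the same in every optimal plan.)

Optimal shipments:
  Dover->C2: 20 × 6 = 120
  Dover->C3: 5 × 4 = 20
  Dover->C4: 20 × 5 = 100
  Gary->C1: 20 × 2 = 40
  Gary->C3: 5 × 2 = 10
Total cost = 290.
The route Gary→C4 is not used.

0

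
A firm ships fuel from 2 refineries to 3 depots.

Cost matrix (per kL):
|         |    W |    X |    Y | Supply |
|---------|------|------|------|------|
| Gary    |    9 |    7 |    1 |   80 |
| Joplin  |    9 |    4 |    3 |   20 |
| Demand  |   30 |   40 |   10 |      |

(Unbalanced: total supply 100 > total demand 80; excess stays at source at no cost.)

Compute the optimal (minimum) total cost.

500

Optimal allocation:
  Gary→W: 30 × 9 = 270
  Gary→X: 20 × 7 = 140
  Gary→Y: 10 × 1 = 10
  Joplin→X: 20 × 4 = 80
Total = 270 + 140 + 10 + 80 = 500.
(Supply check: Gary ships 60; Joplin ships 20.)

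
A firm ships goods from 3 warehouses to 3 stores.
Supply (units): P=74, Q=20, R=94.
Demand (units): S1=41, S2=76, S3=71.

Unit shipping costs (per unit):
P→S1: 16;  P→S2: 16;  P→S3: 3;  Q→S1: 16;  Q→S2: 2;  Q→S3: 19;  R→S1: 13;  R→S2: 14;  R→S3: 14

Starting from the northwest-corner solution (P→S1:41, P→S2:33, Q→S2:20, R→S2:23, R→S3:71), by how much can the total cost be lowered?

964

Current plan cost = 41·16 + 33·16 + 20·2 + 23·14 + 71·14 = 2540.
Optimal plan:
  P→S2: 3 × 16 = 48
  P→S3: 71 × 3 = 213
  Q→S2: 20 × 2 = 40
  R→S1: 41 × 13 = 533
  R→S2: 53 × 14 = 742
Optimal cost = 1576.
Saving = 2540 − 1576 = 964.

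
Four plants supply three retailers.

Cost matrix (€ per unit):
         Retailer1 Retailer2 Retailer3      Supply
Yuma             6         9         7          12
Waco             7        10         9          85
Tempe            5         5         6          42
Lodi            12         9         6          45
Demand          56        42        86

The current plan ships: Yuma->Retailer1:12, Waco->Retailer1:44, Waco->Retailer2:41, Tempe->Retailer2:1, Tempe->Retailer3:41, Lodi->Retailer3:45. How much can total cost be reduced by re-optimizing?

Current plan cost = 12·6 + 44·7 + 41·10 + 1·5 + 41·6 + 45·6 = €1311.
Optimal plan:
  Yuma to Retailer3: 12 units
  Waco to Retailer1: 56 units
  Waco to Retailer3: 29 units
  Tempe to Retailer2: 42 units
  Lodi to Retailer3: 45 units
Optimal cost = €1217.
Saving = 1311 − 1217 = €94.

94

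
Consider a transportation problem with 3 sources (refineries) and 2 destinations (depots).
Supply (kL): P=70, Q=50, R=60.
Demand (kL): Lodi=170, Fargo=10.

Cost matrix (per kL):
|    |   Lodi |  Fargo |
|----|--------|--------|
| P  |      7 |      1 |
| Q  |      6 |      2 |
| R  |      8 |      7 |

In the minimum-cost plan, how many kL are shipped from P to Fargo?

10

The minimum-cost plan:
  P to Lodi: 60 kL
  P to Fargo: 10 kL
  Q to Lodi: 50 kL
  R to Lodi: 60 kL
Total cost = 1210.
So P→Fargo carries 10 kL.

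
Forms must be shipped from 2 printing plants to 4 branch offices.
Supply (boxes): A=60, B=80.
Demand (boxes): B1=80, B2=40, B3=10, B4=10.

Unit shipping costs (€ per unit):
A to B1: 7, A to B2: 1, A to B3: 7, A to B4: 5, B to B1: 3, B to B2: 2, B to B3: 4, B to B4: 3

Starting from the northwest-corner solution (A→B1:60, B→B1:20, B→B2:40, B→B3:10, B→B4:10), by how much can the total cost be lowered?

230

Current plan cost = 60·7 + 20·3 + 40·2 + 10·4 + 10·3 = €630.
Optimal plan:
  A–B2: 40 × €1 = €40
  A–B3: 10 × €7 = €70
  A–B4: 10 × €5 = €50
  B–B1: 80 × €3 = €240
Optimal cost = €400.
Saving = 630 − 400 = €230.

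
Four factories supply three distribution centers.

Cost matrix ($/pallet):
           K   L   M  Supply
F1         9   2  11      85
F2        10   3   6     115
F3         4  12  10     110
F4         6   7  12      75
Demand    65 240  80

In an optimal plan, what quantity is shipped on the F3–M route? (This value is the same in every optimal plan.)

Solving gives:
  F1->L: 85 × $2 = $170
  F2->L: 80 × $3 = $240
  F2->M: 35 × $6 = $210
  F3->K: 65 × $4 = $260
  F3->M: 45 × $10 = $450
  F4->L: 75 × $7 = $525
Total cost = $1855.
So F3→M carries 45 pallets.

45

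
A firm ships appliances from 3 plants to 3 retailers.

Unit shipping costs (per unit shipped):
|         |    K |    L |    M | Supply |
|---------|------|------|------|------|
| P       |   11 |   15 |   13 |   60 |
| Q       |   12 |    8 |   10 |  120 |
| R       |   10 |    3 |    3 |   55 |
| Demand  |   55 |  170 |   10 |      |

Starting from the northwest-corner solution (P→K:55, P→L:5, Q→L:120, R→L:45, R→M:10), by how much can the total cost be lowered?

Current plan cost = 55·11 + 5·15 + 120·8 + 45·3 + 10·3 = 1805.
Optimal plan:
  P→K: 55 × 11 = 605
  P→M: 5 × 13 = 65
  Q→L: 120 × 8 = 960
  R→L: 50 × 3 = 150
  R→M: 5 × 3 = 15
Optimal cost = 1795.
Saving = 1805 − 1795 = 10.

10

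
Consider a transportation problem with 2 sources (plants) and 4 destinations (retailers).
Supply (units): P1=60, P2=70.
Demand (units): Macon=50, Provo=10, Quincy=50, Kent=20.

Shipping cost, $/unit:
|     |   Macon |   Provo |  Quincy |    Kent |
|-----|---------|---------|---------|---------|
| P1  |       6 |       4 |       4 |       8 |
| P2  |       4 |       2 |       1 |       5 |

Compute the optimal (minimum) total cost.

A cheapest plan:
  P1->Macon: 50 × $6 = $300
  P1->Provo: 10 × $4 = $40
  P2->Quincy: 50 × $1 = $50
  P2->Kent: 20 × $5 = $100
Total = 300 + 40 + 50 + 100 = $490.

490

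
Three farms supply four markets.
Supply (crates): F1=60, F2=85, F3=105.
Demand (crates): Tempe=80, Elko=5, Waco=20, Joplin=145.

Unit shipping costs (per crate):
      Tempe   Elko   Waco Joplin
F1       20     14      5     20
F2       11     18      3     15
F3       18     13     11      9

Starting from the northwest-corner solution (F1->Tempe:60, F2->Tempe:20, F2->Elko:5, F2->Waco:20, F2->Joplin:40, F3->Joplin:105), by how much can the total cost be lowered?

Current plan cost = 60·20 + 20·11 + 5·18 + 20·3 + 40·15 + 105·9 = 3115.
Optimal plan:
  F1–Elko: 5 × 14 = 70
  F1–Waco: 20 × 5 = 100
  F1–Joplin: 35 × 20 = 700
  F2–Tempe: 80 × 11 = 880
  F2–Joplin: 5 × 15 = 75
  F3–Joplin: 105 × 9 = 945
Optimal cost = 2770.
Saving = 3115 − 2770 = 345.

345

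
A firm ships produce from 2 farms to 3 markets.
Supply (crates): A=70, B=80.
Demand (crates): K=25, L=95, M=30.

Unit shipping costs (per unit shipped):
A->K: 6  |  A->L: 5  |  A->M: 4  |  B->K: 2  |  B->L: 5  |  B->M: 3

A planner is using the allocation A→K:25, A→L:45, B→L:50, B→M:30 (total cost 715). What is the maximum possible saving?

100

Current plan cost = 25·6 + 45·5 + 50·5 + 30·3 = 715.
Optimal plan:
  A–L: 70 × 5 = 350
  B–K: 25 × 2 = 50
  B–L: 25 × 5 = 125
  B–M: 30 × 3 = 90
Optimal cost = 615.
Saving = 715 − 615 = 100.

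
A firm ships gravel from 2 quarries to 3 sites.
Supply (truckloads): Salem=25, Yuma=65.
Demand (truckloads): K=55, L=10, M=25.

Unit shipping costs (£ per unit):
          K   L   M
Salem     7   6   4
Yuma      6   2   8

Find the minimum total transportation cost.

A cheapest plan:
  Salem–M: 25 × £4 = £100
  Yuma–K: 55 × £6 = £330
  Yuma–L: 10 × £2 = £20
Total = 100 + 330 + 20 = £450.

450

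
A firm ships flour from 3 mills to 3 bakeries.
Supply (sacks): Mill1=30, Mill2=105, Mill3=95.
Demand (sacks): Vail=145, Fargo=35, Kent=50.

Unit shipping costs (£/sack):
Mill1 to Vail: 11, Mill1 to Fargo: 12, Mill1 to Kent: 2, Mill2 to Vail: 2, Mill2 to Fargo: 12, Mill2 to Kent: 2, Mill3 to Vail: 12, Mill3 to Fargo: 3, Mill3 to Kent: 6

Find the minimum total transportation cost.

A cheapest plan:
  Mill1–Kent: 30 × £2 = £60
  Mill2–Vail: 105 × £2 = £210
  Mill3–Vail: 40 × £12 = £480
  Mill3–Fargo: 35 × £3 = £105
  Mill3–Kent: 20 × £6 = £120
Total = 60 + 210 + 480 + 105 + 120 = £975.

975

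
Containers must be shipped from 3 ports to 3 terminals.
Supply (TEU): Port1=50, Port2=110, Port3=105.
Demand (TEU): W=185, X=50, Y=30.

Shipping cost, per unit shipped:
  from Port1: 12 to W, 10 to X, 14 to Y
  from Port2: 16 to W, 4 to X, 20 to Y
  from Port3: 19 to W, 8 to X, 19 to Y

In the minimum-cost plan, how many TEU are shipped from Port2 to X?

50

Solving gives:
  Port1→W: 50 TEU
  Port2→W: 60 TEU
  Port2→X: 50 TEU
  Port3→W: 75 TEU
  Port3→Y: 30 TEU
Total cost = 3755.
So Port2→X carries 50 TEU.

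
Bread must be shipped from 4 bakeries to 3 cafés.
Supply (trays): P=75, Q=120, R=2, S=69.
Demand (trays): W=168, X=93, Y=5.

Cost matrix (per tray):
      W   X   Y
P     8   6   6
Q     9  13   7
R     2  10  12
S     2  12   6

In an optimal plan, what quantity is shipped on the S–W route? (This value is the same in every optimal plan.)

Optimal shipments:
  P->X: 75 trays
  Q->W: 97 trays
  Q->X: 18 trays
  Q->Y: 5 trays
  R->W: 2 trays
  S->W: 69 trays
Total cost = 1734.
So S→W carries 69 trays.

69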